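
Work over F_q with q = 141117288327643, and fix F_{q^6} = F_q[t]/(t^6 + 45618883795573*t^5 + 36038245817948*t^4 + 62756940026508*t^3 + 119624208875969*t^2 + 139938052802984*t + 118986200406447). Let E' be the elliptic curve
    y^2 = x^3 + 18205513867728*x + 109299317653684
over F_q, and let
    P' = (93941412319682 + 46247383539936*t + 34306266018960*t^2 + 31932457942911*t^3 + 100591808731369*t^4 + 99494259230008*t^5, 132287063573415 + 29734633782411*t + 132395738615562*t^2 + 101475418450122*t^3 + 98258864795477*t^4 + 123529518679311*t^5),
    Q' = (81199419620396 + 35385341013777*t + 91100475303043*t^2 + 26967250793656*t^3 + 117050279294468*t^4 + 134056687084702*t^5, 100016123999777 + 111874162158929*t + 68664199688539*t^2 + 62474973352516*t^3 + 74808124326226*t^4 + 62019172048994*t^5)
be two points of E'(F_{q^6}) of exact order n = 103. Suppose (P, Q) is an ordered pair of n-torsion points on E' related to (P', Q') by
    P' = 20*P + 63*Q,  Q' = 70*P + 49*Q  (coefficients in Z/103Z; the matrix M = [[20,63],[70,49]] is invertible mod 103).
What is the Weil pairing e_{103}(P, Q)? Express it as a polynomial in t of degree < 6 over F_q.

The 103-Weil pairing on E[103] over F_{141117288327643} is alternating-bilinear: e_{103}(P',Q') = e_{103}(P,Q)^det(M).
So e_{103}(P,Q) = e_{103}(P',Q')^{93}, since 72*93 = 1 mod 103.
Run Miller on y^2=x^3+18205513867728*x+109299317653684 over F_{141117288327643}: ladder 1100111 (7 bits); e = f_P(D_Q)/f_Q(D_P).
Result: e(P',Q') = 125552317271746 + 48983158928650*t + 32725929960111*t^2 + 91052574437857*t^3 + 31735414008703*t^4 + 127391389710355*t^5.
Raise to 93: e(P,Q) = 21035853908434 + 109976950155236*t + 129734872287779*t^2 + 107339716078013*t^3 + 117789260520321*t^4 + 60309862941460*t^5 in mu_{103}.

21035853908434 + 109976950155236*t + 129734872287779*t^2 + 107339716078013*t^3 + 117789260520321*t^4 + 60309862941460*t^5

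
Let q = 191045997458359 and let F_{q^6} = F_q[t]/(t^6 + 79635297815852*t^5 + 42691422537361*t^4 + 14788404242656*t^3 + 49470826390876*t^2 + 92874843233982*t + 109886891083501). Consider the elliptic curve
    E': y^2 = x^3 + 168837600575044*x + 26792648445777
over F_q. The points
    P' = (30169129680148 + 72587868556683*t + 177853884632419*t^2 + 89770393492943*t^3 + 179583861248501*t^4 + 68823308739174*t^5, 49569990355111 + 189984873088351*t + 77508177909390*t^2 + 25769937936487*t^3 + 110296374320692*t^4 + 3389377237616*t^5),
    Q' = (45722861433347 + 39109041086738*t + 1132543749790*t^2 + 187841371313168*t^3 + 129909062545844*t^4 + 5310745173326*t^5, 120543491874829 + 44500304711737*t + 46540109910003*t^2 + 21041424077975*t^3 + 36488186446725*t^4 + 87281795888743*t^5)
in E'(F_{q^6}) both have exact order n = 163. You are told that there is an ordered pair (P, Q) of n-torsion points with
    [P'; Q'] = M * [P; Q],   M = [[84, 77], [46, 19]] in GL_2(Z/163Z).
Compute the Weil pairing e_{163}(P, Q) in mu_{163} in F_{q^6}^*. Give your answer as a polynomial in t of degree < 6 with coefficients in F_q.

61706550925695 + 60832708289340*t + 27595636026338*t^2 + 60369117648904*t^3 + 15691523195242*t^4 + 35157713447303*t^5

Since e_{163}(P,P)=e_{163}(Q,Q)=1 and e_{163}(Q,P)=e_{163}(P,Q)^{-1}, expanding e_{163}(84*P + 77*Q,46*P + 19*Q) leaves e(P,Q)^det(M).
det M = 84*19 - 77*46 = -1946 = 10 (mod 163); 10^{-1} = 49 (mod 163).
Run Miller on y^2=x^3+168837600575044*x+26792648445777 over F_{191045997458359}: ladder 10100011 (8 bits); e = f_P(D_Q)/f_Q(D_P).
The quotient is 41599859446146 + 45644254683031*t + 88691335497939*t^2 + 77917488592436*t^3 + 52422644879626*t^4 + 73357835608451*t^5.
Raise to 49: e(P,Q) = 61706550925695 + 60832708289340*t + 27595636026338*t^2 + 60369117648904*t^3 + 15691523195242*t^4 + 35157713447303*t^5 in mu_{163}.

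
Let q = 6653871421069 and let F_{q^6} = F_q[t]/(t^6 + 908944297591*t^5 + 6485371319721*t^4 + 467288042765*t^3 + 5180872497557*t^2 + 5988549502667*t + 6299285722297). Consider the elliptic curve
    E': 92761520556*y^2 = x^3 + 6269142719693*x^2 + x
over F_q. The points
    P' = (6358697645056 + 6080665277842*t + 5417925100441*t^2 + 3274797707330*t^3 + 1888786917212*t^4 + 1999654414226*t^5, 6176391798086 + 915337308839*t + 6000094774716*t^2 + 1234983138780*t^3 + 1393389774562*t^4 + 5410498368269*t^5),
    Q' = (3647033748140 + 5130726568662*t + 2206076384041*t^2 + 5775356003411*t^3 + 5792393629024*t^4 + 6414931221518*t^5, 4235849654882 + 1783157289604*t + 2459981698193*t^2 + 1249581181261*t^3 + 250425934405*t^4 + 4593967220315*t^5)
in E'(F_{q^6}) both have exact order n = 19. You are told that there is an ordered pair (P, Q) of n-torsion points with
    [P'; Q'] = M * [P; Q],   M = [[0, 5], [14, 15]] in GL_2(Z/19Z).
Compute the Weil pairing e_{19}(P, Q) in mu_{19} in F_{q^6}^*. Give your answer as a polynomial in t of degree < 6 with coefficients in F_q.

4862361855521 + 6179562285227*t + 4571665461616*t^2 + 4092063056271*t^3 + 6498664112950*t^4 + 6090947262224*t^5

e_{19}(aP+bQ,cP+dQ) = e_{19}(P,Q)^(ad-bc); with (a,b,c,d)=(0,5,14,15) this gives the det-19 law.
Hence e(P,Q) = e(P',Q')^{16} where 16 = 6^{-1} mod 19.
Montgomery->Weierstrass: x_W = 2413340839557*x+3802029914022, y_W=2413340839557*y on F_{6653871421069}; lands on y^2=x^3+5719872749310.
Double-and-add over 10011: 5-1 doublings, 3-1 additions; each step l_{T,T}/v_{2T} or l_{T,P'}/v at Q'+S for random S.
Result: e(P',Q') = 1506695654719 + 2560567823607*t + 1037419212130*t^2 + 3080453042990*t^3 + 3610787883253*t^4 + 3194270771543*t^5.
Thus e_{19}(P,Q) = 4862361855521 + 6179562285227*t + 4571665461616*t^2 + 4092063056271*t^3 + 6498664112950*t^4 + 6090947262224*t^5.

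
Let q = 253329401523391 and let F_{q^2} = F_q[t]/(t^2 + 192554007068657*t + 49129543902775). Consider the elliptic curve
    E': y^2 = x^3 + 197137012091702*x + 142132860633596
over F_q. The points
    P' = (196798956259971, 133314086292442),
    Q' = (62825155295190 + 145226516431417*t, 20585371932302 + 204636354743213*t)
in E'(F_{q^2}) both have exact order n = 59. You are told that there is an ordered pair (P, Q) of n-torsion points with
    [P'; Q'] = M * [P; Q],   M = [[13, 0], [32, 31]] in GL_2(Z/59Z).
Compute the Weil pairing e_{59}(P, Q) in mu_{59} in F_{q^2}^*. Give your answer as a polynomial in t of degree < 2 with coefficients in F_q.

The 59-Weil pairing on E[59] over F_{253329401523391} is alternating-bilinear: e_{59}(P',Q') = e_{59}(P,Q)^det(M).
det M = 13*31 - 0*32 = 403 = 49 (mod 59); 49^{-1} = 53 (mod 59).
Miller loop for e_{59} over F_{253329401523391^2}: bits of 59 = 111011; 5 double steps + 4 add steps, l/v at each.
Result: e(P',Q') = 1999488987214 + 117875406487615*t.
Raise to 53: e(P,Q) = 148015657584986 + 160005955028536*t in mu_{59}.

148015657584986 + 160005955028536*t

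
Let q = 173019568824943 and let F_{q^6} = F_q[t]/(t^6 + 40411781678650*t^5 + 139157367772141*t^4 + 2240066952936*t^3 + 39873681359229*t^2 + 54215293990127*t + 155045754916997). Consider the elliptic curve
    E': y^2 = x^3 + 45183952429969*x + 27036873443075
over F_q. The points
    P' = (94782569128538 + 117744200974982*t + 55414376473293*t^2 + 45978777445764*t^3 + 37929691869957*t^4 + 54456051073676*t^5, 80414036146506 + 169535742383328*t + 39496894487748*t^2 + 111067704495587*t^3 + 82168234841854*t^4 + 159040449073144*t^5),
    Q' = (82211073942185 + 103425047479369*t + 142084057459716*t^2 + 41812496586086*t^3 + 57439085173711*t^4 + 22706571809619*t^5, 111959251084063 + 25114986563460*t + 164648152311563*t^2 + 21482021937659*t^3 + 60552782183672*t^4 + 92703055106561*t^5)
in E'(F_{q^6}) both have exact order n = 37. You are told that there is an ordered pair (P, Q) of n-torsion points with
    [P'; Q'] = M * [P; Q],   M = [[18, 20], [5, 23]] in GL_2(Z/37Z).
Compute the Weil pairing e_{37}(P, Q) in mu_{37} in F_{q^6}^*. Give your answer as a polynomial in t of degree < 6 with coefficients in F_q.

82163616747036 + 122828639662151*t + 128222865705449*t^2 + 107773630199616*t^3 + 114974530603910*t^4 + 133947886119594*t^5

e_{37}(aP+bQ,cP+dQ) = e_{37}(P,Q)^(ad-bc); with (a,b,c,d)=(18,20,5,23) this gives the det-37 law.
18*23 - 20*5 = 314; reduced mod 37: det = 18, inverse 35.
6-bit Miller (100101) on E'/F_{173019568824943} with a'=45183952429969, b'=27036873443075: accumulate tangent/chord ratios at Q'+S and P'+S'.
The quotient is 141785559516043 + 37812405348098*t + 126764534473628*t^2 + 54149632587494*t^3 + 126458103464952*t^4 + 14456969528751*t^5.
Thus e_{37}(P,Q) = 82163616747036 + 122828639662151*t + 128222865705449*t^2 + 107773630199616*t^3 + 114974530603910*t^4 + 133947886119594*t^5.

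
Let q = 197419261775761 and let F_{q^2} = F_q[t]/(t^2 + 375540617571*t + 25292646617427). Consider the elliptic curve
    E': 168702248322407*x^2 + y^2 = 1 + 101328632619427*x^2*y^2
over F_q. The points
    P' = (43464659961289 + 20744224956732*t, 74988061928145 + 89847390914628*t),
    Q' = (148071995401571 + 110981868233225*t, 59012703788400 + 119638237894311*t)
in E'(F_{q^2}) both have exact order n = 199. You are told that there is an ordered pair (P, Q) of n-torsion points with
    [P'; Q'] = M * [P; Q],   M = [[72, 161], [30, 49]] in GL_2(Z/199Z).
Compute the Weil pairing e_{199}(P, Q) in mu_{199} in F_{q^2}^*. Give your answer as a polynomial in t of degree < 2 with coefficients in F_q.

The 199-Weil pairing on E[199] over F_{197419261775761} is alternating-bilinear: e_{199}(P',Q') = e_{199}(P,Q)^det(M).
det(M) mod 199 = 91; its inverse in (Z/199)^* is 35 (check: 91*35 mod 199 = 1).
Edwards->Montgomery: u=(1+y)/(1-y), v=u/x -> 59918010744490v^2=u^3+56324503195803u^2+u; then x_W=16843403925745u+45005146823639: y^2=x^3+90942561815668*x+159767409682074.
n = 199 = (11000111)_2 (8 bits, wt 5); accumulate f_{199,P'}(Q'+S)/f_{199,P'}(S) along the 7-step ladder.
The quotient is 70893664130880 + 49975017210037*t.
Hence e(P,Q) = 26268461898603 + 95808227986190*t in F_{197419261775761^2}^*.

26268461898603 + 95808227986190*t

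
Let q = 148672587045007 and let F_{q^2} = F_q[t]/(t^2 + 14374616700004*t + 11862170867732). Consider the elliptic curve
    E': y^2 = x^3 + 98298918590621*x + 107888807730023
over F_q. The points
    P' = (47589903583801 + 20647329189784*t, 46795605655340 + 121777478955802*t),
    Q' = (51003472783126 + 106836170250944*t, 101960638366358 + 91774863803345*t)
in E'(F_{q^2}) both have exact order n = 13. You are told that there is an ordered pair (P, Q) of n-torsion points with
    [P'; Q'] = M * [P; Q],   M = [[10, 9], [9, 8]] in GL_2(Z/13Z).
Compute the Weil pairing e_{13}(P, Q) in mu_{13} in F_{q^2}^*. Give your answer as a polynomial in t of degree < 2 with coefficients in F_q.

e_{13}(aP+bQ,cP+dQ) = e_{13}(P,Q)^(ad-bc); with (a,b,c,d)=(10,9,9,8) this gives the det-13 law.
Inverting 12 mod 13: 12. Thus e_{13}(P,Q) = e(P',Q')^{12}.
Double-and-add over 1101: 4-1 doublings, 3-1 additions; each step l_{T,T}/v_{2T} or l_{T,P'}/v at Q'+S for random S.
f_P(D_Q)/f_Q(D_P) = 50021108626721 + 96924392921420*t.
Hence e(P,Q) = 40282883929018 + 51748194123587*t in F_{148672587045007^2}^*.

40282883929018 + 51748194123587*t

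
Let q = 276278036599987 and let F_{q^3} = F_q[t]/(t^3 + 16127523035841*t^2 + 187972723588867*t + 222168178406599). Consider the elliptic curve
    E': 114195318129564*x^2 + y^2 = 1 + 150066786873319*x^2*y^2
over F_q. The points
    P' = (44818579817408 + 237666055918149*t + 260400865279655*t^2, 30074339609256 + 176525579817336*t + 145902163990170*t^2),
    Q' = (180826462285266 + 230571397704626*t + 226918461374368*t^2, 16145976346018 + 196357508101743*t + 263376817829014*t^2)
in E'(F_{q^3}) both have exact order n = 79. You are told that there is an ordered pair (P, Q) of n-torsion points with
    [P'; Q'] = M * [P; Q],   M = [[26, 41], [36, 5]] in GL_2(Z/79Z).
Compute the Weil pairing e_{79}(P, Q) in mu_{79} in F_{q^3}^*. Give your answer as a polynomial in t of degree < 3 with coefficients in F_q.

218991756437692 + 174359220962*t + 65321623055562*t^2

Alternating bilinearity on E[79] (values in mu_{79} in F_{276278036599987^3}) gives e(P',Q') = e(P,Q)^det(M).
det(M) mod 79 = 76; its inverse in (Z/79)^* is 26 (check: 76*26 mod 79 = 1).
Edwards a_E,d_E -> Montgomery A=105847550192939,B=15596226795059 -> Weierstrass 274150311278840,241644206185748 via alpha=274275381333803,beta=60101641964058.
Build f_{79,P'} and f_{79,Q'} via the 7-bit ladder of 79=1001111_2; evaluate at shifted divisors; quotient in F_{276278036599987^3}.
The quotient is 231652712268245 + 187171435283809*t + 259182786551640*t^2.
Finally e_{79}(P,Q) = 218991756437692 + 174359220962*t + 65321623055562*t^2.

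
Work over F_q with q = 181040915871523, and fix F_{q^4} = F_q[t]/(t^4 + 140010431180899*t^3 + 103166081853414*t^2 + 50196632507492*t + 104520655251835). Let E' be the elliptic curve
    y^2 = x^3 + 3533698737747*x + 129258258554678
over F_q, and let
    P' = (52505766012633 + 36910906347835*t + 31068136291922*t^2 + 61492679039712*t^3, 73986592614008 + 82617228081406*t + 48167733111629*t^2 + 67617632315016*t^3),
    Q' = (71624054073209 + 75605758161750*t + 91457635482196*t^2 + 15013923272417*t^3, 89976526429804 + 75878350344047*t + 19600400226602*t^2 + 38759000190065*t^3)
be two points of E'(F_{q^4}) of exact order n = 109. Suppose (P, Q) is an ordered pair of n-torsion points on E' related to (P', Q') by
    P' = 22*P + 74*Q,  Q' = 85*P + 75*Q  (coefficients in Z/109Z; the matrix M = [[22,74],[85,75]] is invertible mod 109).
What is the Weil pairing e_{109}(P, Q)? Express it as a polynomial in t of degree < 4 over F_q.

136119170377058 + 129253780120461*t + 159313966576334*t^2 + 154217381311700*t^3

e_{109}(aP+bQ,cP+dQ) = e_{109}(P,Q)^(ad-bc); with (a,b,c,d)=(22,74,85,75) this gives the det-109 law.
det M = 22*75 - 74*85 = -4640 = 47 (mod 109); 47^{-1} = 58 (mod 109).
Miller loop for e_{109} over F_{181040915871523^4}: bits of 109 = 1101101; 6 double steps + 4 add steps, l/v at each.
e_{109}(P',Q') = 141940313031556 + 56271287086875*t + 70310749825242*t^2 + 60966822735377*t^3.
Finally e_{109}(P,Q) = 136119170377058 + 129253780120461*t + 159313966576334*t^2 + 154217381311700*t^3.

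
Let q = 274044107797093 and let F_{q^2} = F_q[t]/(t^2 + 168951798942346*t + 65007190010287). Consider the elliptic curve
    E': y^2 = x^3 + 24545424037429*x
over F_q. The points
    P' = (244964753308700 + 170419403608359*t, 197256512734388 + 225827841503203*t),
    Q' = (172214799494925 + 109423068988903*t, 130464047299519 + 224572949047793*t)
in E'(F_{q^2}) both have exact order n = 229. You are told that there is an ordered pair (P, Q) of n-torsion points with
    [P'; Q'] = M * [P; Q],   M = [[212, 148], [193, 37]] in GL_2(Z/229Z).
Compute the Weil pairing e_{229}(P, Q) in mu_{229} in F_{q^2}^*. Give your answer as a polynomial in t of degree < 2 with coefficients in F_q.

25945186047087 + 165995265984938*t

Alternating bilinearity on E[229] (values in mu_{229} in F_{274044107797093^2}) gives e(P',Q') = e(P,Q)^det(M).
Hence e(P,Q) = e(P',Q')^{102} where 102 = 119^{-1} mod 229.
Miller loop for e_{229} over F_{274044107797093^2}: bits of 229 = 11100101; 7 double steps + 4 add steps, l/v at each.
The quotient is 40168903513042 + 147017879670649*t.
Finally e_{229}(P,Q) = 25945186047087 + 165995265984938*t.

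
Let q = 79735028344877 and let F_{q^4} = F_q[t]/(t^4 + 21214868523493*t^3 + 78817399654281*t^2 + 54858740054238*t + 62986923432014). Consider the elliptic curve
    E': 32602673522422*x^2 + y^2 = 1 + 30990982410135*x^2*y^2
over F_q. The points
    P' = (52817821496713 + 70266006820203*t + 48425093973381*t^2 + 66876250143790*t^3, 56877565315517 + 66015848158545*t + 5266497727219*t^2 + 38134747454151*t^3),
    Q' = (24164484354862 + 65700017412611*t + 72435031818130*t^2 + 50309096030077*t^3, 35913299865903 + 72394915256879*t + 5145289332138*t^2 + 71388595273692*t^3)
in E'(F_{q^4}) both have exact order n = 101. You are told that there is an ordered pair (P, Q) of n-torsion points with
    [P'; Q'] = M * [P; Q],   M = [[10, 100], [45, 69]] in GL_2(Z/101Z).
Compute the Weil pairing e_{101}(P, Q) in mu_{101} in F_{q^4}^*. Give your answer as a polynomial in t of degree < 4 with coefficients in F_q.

e_{101}(aP+bQ,cP+dQ) = e_{101}(P,Q)^(ad-bc); with (a,b,c,d)=(10,100,45,69) this gives the det-101 law.
det M = 10*69 - 100*45 = -3810 = 28 (mod 101); 28^{-1} = 83 (mod 101).
Edwards a_E,d_E -> Montgomery A=18183464325912,B=61606308995279 -> Weierstrass 28335069646524,37053925750187 via alpha=23888114046239,beta=20336679864291.
Double-and-add over 1100101: 7-1 doublings, 4-1 additions; each step l_{T,T}/v_{2T} or l_{T,P'}/v at Q'+S for random S.
The quotient is 6395231992208 + 53538587459586*t + 39591876247717*t^2 + 37633704042572*t^3.
Thus e_{101}(P,Q) = 12733550973324 + 13471551995087*t + 61150864780308*t^2 + 16828776259251*t^3.

12733550973324 + 13471551995087*t + 61150864780308*t^2 + 16828776259251*t^3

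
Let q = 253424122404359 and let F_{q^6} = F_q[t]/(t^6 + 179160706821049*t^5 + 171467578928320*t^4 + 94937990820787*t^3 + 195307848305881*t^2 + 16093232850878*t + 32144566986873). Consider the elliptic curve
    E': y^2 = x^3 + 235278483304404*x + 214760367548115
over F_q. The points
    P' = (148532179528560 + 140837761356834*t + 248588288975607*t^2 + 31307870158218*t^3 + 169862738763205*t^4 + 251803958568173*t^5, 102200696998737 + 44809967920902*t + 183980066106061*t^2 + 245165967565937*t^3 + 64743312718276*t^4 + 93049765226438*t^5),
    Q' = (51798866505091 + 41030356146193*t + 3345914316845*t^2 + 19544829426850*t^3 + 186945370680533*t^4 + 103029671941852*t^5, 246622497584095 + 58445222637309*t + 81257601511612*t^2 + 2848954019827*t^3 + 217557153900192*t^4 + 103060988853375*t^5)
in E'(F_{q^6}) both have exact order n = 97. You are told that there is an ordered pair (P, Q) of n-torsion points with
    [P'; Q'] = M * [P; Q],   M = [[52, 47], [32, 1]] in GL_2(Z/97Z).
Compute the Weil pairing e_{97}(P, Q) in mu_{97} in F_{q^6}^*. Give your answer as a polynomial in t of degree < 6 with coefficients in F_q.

Alternating bilinearity on E[97] (values in mu_{97} in F_{253424122404359^6}) gives e(P',Q') = e(P,Q)^det(M).
So e_{97}(P,Q) = e_{97}(P',Q')^{65}, since 3*65 = 1 mod 97.
Double-and-add over 1100001: 7-1 doublings, 3-1 additions; each step l_{T,T}/v_{2T} or l_{T,P'}/v at Q'+S for random S.
Miller gives e_{97}(P',Q') = 207290180674632 + 54175154273118*t + 140212930316091*t^2 + 181181994073515*t^3 + 179282110240025*t^4 + 53520106588787*t^5 in F_{253424122404359^6}.
Finally e_{97}(P,Q) = 57885767725405 + 73355635108069*t + 72932570536151*t^2 + 144568336901517*t^3 + 248449408347257*t^4 + 119517080748847*t^5.

57885767725405 + 73355635108069*t + 72932570536151*t^2 + 144568336901517*t^3 + 248449408347257*t^4 + 119517080748847*t^5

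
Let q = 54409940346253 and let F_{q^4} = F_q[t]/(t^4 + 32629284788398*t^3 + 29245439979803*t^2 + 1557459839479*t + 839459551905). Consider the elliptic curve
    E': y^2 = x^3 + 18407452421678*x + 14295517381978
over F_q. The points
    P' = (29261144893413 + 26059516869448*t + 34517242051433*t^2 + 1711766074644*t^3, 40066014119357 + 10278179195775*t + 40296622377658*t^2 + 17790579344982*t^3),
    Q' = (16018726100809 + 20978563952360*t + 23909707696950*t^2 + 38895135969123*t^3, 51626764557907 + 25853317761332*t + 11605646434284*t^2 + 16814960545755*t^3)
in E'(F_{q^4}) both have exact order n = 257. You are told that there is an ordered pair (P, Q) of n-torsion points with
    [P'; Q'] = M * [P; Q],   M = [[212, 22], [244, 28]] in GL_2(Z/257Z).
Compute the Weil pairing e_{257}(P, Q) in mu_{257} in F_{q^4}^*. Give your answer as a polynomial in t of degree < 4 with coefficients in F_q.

e_{257}(aP+bQ,cP+dQ) = e_{257}(P,Q)^(ad-bc); with (a,b,c,d)=(212,22,244,28) this gives the det-257 law.
Inverting 54 mod 257: 119. Thus e_{257}(P,Q) = e(P',Q')^{119}.
Double-and-add over 100000001: 9-1 doublings, 2-1 additions; each step l_{T,T}/v_{2T} or l_{T,P'}/v at Q'+S for random S.
e_{257}(P',Q') = 48020145163452 + 46283751981987*t + 14305530969455*t^2 + 52022617715532*t^3.
Raise to 119: e(P,Q) = 24080818912620 + 11821449924743*t + 7725077164581*t^2 + 80442826007*t^3 in mu_{257}.

24080818912620 + 11821449924743*t + 7725077164581*t^2 + 80442826007*t^3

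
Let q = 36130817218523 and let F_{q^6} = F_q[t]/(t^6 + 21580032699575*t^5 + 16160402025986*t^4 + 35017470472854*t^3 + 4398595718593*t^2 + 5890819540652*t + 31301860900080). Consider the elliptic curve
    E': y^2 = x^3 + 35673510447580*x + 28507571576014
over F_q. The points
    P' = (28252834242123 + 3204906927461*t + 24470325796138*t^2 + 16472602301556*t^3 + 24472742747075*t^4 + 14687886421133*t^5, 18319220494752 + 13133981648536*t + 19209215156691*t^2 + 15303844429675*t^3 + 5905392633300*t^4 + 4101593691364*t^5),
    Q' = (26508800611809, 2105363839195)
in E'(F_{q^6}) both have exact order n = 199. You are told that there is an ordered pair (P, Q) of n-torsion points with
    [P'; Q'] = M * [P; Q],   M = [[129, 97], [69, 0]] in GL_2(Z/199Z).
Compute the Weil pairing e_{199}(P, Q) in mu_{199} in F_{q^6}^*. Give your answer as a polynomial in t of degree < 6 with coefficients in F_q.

The 199-Weil pairing on E[199] over F_{36130817218523} is alternating-bilinear: e_{199}(P',Q') = e_{199}(P,Q)^det(M).
So e_{199}(P,Q) = e_{199}(P',Q')^{30}, since 73*30 = 1 mod 199.
Miller loop for e_{199} over F_{36130817218523^6}: bits of 199 = 11000111; 7 double steps + 4 add steps, l/v at each.
Result: e(P',Q') = 35186736569889 + 21883208057422*t + 25679363414723*t^2 + 31477204981659*t^3 + 26614425169829*t^4 + 4497533941771*t^5.
e_{199}(P,Q) = (35186736569889 + 21883208057422*t + 25679363414723*t^2 + 31477204981659*t^3 + 26614425169829*t^4 + 4497533941771*t^5)^{30} = 24333004652176 + 13550175591008*t + 6466822929325*t^2 + 11083365675329*t^3 + 23675452118819*t^4 + 1425220745278*t^5.

24333004652176 + 13550175591008*t + 6466822929325*t^2 + 11083365675329*t^3 + 23675452118819*t^4 + 1425220745278*t^5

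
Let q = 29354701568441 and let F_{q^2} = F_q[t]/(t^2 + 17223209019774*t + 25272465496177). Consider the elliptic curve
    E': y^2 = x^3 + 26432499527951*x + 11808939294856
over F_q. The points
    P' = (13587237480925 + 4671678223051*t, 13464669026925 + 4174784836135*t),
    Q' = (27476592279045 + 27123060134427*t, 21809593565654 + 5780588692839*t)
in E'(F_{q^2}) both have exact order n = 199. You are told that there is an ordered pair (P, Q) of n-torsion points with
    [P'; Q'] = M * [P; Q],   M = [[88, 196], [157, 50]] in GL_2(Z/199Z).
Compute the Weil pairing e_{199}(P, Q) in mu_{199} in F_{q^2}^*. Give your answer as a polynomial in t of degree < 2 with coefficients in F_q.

6011651269582 + 12708874915564*t

Under M = [[88,196],[157,50]] in GL_2(Z/199), e_{199}(P',Q') = e_{199}(P,Q)^(88*50-196*157 mod 199).
det(M) mod 199 = 95; its inverse in (Z/199)^* is 44 (check: 95*44 mod 199 = 1).
Double-and-add over 11000111: 8-1 doublings, 5-1 additions; each step l_{T,T}/v_{2T} or l_{T,P'}/v at Q'+S for random S.
The quotient is 2435868318666 + 22230024107031*t.
(2435868318666 + 22230024107031*t)^{44} mod (29354701568441,f) = 6011651269582 + 12708874915564*t.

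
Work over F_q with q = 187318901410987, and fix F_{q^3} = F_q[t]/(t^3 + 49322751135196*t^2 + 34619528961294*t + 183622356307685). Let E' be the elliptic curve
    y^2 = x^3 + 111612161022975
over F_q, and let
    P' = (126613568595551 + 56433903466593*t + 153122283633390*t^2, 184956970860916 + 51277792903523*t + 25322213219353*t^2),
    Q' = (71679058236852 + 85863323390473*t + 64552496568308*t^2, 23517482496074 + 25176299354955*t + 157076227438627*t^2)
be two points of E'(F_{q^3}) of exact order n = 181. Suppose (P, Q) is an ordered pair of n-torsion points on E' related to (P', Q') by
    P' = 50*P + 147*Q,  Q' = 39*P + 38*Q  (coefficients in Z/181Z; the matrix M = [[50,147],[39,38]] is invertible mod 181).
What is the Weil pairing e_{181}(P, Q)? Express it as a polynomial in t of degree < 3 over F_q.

Under M = [[50,147],[39,38]] in GL_2(Z/181), e_{181}(P',Q') = e_{181}(P,Q)^(50*38-147*39 mod 181).
Hence e(P,Q) = e(P',Q')^{164} where 164 = 149^{-1} mod 181.
Miller loop for e_{181} over F_{187318901410987^3}: bits of 181 = 10110101; 7 double steps + 4 add steps, l/v at each.
f_P(D_Q)/f_Q(D_P) = 181860924353140 + 161009847821929*t + 94198380805562*t^2.
Hence e(P,Q) = 97686532914411 + 47684318179601*t + 28736176537476*t^2 in F_{187318901410987^3}^*.

97686532914411 + 47684318179601*t + 28736176537476*t^2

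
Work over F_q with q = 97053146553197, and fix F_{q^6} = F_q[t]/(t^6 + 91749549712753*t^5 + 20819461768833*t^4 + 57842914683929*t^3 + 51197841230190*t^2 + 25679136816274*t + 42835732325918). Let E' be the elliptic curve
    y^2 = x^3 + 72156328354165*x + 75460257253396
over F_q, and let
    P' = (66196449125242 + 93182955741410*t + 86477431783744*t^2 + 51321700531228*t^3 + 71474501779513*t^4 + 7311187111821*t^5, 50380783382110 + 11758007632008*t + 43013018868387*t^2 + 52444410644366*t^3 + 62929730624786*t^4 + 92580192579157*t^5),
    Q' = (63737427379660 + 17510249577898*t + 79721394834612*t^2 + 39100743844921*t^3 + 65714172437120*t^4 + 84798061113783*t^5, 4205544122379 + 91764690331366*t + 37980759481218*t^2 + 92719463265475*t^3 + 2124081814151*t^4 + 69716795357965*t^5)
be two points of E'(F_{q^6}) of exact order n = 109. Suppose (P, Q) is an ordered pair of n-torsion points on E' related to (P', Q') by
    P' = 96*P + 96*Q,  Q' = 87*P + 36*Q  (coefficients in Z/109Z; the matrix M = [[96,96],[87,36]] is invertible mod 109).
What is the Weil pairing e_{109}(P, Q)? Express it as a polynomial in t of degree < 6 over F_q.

96773688712696 + 34376721371772*t + 46098398609998*t^2 + 70941807232509*t^3 + 23226925994594*t^4 + 4979497688287*t^5

e_{109}(aP+bQ,cP+dQ) = e_{109}(P,Q)^(ad-bc); with (a,b,c,d)=(96,96,87,36) this gives the det-109 law.
det(M) mod 109 = 9; its inverse in (Z/109)^* is 97 (check: 9*97 mod 109 = 1).
7-bit Miller (1101101) on E'/F_{97053146553197} with a'=72156328354165, b'=75460257253396: accumulate tangent/chord ratios at Q'+S and P'+S'.
Result: e(P',Q') = 64232920441290 + 54628312617286*t + 17188850028359*t^2 + 58095670111876*t^3 + 50729197280824*t^4 + 29681909100301*t^5.
(64232920441290 + 54628312617286*t + 17188850028359*t^2 + 58095670111876*t^3 + 50729197280824*t^4 + 29681909100301*t^5)^{97} mod (97053146553197,f) = 96773688712696 + 34376721371772*t + 46098398609998*t^2 + 70941807232509*t^3 + 23226925994594*t^4 + 4979497688287*t^5.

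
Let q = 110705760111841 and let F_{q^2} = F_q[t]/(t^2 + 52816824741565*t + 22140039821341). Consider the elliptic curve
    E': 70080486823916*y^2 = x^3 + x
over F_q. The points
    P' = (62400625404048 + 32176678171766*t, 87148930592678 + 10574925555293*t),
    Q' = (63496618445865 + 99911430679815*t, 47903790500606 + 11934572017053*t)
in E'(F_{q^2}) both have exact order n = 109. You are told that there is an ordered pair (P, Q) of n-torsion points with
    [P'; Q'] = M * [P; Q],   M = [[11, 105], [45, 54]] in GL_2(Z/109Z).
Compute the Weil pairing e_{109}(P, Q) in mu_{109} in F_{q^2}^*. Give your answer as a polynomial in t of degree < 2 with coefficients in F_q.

e_{109} is bilinear + alternating on E[109], so e_{109}(11*P + 105*Q, 45*P + 54*Q) = e_{109}(P,Q)^(11*54-105*45).
det M = 11*54 - 105*45 = -4131 = 11 (mod 109); 11^{-1} = 10 (mod 109).
Undo Montgomery via alpha=0, beta=17504751598598: (a',b')=(10655873670305,0) over F_{110705760111841}.
7-bit Miller (1101101) on E'/F_{110705760111841} with a'=10655873670305, b'=0: accumulate tangent/chord ratios at Q'+S and P'+S'.
So e_{109}(P',Q') = 51392696829982 + 96139100367827*t.
Thus e_{109}(P,Q) = 81923170112511 + 32649235748547*t.

81923170112511 + 32649235748547*t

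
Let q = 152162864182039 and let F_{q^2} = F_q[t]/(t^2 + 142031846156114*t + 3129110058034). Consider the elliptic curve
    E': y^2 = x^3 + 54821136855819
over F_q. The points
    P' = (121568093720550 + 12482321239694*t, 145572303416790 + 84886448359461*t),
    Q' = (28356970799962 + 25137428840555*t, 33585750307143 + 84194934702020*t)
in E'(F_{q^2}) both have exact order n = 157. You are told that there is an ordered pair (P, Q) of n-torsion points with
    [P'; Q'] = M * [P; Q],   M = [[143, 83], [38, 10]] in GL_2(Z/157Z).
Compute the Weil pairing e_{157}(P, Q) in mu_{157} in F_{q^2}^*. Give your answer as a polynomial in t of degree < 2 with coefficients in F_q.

Under M = [[143,83],[38,10]] in GL_2(Z/157), e_{157}(P',Q') = e_{157}(P,Q)^(143*10-83*38 mod 157).
So e_{157}(P,Q) = e_{157}(P',Q')^{105}, since 3*105 = 1 mod 157.
Double-and-add over 10011101: 8-1 doublings, 5-1 additions; each step l_{T,T}/v_{2T} or l_{T,P'}/v at Q'+S for random S.
Result: e(P',Q') = 19330072386220 + 84112087206582*t.
e_{157}(P,Q) = (19330072386220 + 84112087206582*t)^{105} = 126754230570224 + 114523871162382*t.

126754230570224 + 114523871162382*t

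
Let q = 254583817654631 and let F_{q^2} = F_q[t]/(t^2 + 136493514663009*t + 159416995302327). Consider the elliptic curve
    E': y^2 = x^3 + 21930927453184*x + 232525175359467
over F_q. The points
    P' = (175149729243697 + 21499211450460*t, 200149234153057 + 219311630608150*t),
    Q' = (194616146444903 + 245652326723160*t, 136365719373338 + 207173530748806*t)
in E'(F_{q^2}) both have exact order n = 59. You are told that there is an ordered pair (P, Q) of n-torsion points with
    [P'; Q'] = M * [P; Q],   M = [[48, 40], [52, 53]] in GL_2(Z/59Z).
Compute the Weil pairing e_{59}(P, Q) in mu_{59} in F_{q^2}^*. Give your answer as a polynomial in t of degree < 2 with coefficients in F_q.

176701052211293 + 122227003599222*t

Under M = [[48,40],[52,53]] in GL_2(Z/59), e_{59}(P',Q') = e_{59}(P,Q)^(48*53-40*52 mod 59).
Inverting 51 mod 59: 22. Thus e_{59}(P,Q) = e(P',Q')^{22}.
n = 59 = (111011)_2 (6 bits, wt 5); accumulate f_{59,P'}(Q'+S)/f_{59,P'}(S) along the 5-step ladder.
e_{59}(P',Q') = 124665839492811 + 165902675572656*t.
(124665839492811 + 165902675572656*t)^{22} mod (254583817654631,f) = 176701052211293 + 122227003599222*t.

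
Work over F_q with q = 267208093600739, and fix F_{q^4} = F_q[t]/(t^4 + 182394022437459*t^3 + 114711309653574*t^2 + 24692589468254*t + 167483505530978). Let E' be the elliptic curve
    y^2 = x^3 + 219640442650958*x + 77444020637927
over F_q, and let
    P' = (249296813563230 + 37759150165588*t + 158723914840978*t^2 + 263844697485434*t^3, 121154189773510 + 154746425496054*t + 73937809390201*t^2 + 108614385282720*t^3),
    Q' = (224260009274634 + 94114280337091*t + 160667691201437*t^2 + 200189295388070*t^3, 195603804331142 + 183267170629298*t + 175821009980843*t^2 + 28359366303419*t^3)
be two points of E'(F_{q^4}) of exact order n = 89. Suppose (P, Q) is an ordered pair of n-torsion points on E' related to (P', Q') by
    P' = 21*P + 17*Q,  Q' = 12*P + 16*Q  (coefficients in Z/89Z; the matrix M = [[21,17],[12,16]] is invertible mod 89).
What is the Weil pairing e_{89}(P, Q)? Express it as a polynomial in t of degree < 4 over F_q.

e_{89}(aP+bQ,cP+dQ) = e_{89}(P,Q)^(ad-bc); with (a,b,c,d)=(21,17,12,16) this gives the det-89 law.
So e_{89}(P,Q) = e_{89}(P',Q')^{29}, since 43*29 = 1 mod 89.
Double-and-add over 1011001: 7-1 doublings, 4-1 additions; each step l_{T,T}/v_{2T} or l_{T,P'}/v at Q'+S for random S.
f_P(D_Q)/f_Q(D_P) = 114917280528532 + 6055905960115*t + 179783470792298*t^2 + 21258164645502*t^3.
(114917280528532 + 6055905960115*t + 179783470792298*t^2 + 21258164645502*t^3)^{29} mod (267208093600739,f) = 119700183244314 + 161650762832908*t + 159991667736820*t^2 + 131751538922397*t^3.

119700183244314 + 161650762832908*t + 159991667736820*t^2 + 131751538922397*t^3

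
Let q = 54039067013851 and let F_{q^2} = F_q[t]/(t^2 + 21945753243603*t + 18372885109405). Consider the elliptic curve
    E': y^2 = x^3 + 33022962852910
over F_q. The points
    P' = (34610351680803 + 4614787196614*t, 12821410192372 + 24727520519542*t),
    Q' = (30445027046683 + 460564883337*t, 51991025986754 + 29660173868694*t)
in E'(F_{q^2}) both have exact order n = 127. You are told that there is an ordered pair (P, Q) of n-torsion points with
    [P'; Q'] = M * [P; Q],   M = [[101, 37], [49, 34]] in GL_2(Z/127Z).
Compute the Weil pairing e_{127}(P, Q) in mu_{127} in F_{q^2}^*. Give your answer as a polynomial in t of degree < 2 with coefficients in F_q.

37438196085044 + 27138238802960*t

e_{127}(aP+bQ,cP+dQ) = e_{127}(P,Q)^(ad-bc); with (a,b,c,d)=(101,37,49,34) this gives the det-127 law.
det(M) mod 127 = 97; its inverse in (Z/127)^* is 55 (check: 97*55 mod 127 = 1).
Run Miller on y^2=x^3+33022962852910 over F_{54039067013851}: ladder 1111111 (7 bits); e = f_P(D_Q)/f_Q(D_P).
Miller gives e_{127}(P',Q') = 23913090718545 + 5219855914653*t in F_{54039067013851^2}.
Thus e_{127}(P,Q) = 37438196085044 + 27138238802960*t.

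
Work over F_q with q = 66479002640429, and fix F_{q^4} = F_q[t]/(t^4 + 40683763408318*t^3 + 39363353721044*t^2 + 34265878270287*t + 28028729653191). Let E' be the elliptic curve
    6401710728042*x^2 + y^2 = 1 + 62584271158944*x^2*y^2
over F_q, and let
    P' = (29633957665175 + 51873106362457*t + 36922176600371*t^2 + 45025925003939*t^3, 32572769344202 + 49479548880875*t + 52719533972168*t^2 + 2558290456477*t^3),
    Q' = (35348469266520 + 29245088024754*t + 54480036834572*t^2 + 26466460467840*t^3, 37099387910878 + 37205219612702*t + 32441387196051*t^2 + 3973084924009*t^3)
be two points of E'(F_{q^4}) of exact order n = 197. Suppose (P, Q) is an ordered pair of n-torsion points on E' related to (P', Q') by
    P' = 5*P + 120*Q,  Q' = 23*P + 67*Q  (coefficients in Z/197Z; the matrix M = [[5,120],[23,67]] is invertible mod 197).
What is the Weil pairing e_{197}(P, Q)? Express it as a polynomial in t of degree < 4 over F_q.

The 197-Weil pairing on E[197] over F_{66479002640429} is alternating-bilinear: e_{197}(P',Q') = e_{197}(P,Q)^det(M).
det(M) mod 197 = 136; its inverse in (Z/197)^* is 155 (check: 136*155 mod 197 = 1).
Map (x,y)_Ed via u=(1+y)/(1-y), v=(1+y)/((1-y)x) to Montgomery A=16509243919563,B=61529376511420; then to (a',b')=(36284734393454,24503777324174).
8-bit Miller (11000101) on E'/F_{66479002640429} with a'=36284734393454, b'=24503777324174: accumulate tangent/chord ratios at Q'+S and P'+S'.
e_{197}(P',Q') = 54290647094655 + 58089909152303*t + 5128655973768*t^2 + 65486093474327*t^3.
Finally e_{197}(P,Q) = 50590523821111 + 63737949176456*t + 14590859113355*t^2 + 64890437027678*t^3.

50590523821111 + 63737949176456*t + 14590859113355*t^2 + 64890437027678*t^3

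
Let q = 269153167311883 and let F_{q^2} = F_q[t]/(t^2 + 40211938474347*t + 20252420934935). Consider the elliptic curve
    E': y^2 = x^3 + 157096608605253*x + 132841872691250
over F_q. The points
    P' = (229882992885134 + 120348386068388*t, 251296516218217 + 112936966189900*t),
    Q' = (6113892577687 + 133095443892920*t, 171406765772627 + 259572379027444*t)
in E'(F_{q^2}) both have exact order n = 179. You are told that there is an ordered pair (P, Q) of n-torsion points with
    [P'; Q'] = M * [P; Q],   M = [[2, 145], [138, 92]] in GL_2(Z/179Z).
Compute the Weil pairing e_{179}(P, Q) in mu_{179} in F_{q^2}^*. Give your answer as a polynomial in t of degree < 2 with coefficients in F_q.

125784521279327 + 116382545959296*t

e_{179} is bilinear + alternating on E[179], so e_{179}(2*P + 145*Q, 138*P + 92*Q) = e_{179}(P,Q)^(2*92-145*138).
Hence e(P,Q) = e(P',Q')^{25} where 25 = 43^{-1} mod 179.
Build f_{179,P'} and f_{179,Q'} via the 8-bit ladder of 179=10110011_2; evaluate at shifted divisors; quotient in F_{269153167311883^2}.
So e_{179}(P',Q') = 116370964991029 + 129231837972157*t.
e_{179}(P,Q) = (116370964991029 + 129231837972157*t)^{25} = 125784521279327 + 116382545959296*t.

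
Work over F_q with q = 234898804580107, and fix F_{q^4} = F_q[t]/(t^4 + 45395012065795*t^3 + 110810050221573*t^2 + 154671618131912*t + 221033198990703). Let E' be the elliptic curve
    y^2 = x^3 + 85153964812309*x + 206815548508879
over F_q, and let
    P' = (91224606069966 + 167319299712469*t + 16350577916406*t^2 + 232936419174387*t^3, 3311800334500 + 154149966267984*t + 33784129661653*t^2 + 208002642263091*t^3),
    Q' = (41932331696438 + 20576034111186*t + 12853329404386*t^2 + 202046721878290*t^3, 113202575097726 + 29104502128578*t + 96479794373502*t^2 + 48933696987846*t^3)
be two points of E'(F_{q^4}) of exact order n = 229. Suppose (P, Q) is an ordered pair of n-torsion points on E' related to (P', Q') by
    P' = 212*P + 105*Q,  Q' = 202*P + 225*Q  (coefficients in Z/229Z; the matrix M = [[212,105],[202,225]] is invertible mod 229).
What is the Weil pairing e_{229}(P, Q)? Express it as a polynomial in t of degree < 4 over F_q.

e_{229} is bilinear + alternating on E[229], so e_{229}(212*P + 105*Q, 202*P + 225*Q) = e_{229}(P,Q)^(212*225-105*202).
Hence e(P,Q) = e(P',Q')^{164} where 164 = 155^{-1} mod 229.
Run Miller on y^2=x^3+85153964812309*x+206815548508879 over F_{234898804580107}: ladder 11100101 (8 bits); e = f_P(D_Q)/f_Q(D_P).
Miller gives e_{229}(P',Q') = 13492495001975 + 62820495357532*t + 165918553675337*t^2 + 2492760456730*t^3 in F_{234898804580107^4}.
Finally e_{229}(P,Q) = 16108220801638 + 48183913344359*t + 123534426278015*t^2 + 174900982069356*t^3.

16108220801638 + 48183913344359*t + 123534426278015*t^2 + 174900982069356*t^3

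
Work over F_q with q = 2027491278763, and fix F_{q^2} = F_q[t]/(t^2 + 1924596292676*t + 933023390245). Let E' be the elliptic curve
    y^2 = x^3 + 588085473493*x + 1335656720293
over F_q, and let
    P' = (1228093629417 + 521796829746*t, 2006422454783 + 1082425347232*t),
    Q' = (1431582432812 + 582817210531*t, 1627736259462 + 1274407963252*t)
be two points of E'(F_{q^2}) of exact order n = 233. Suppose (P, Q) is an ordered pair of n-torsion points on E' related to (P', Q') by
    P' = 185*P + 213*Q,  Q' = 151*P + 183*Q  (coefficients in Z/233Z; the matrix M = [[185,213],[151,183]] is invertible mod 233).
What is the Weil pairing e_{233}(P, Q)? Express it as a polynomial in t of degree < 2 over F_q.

e_{233} is bilinear + alternating on E[233], so e_{233}(185*P + 213*Q, 151*P + 183*Q) = e_{233}(P,Q)^(185*183-213*151).
185*183 - 213*151 = 1692; reduced mod 233: det = 61, inverse 191.
Miller loop for e_{233} over F_{2027491278763^2}: bits of 233 = 11101001; 7 double steps + 4 add steps, l/v at each.
Miller gives e_{233}(P',Q') = 782547289420 + 964661785956*t in F_{2027491278763^2}.
e_{233}(P,Q) = (782547289420 + 964661785956*t)^{191} = 1497992570454 + 1114670024955*t.

1497992570454 + 1114670024955*t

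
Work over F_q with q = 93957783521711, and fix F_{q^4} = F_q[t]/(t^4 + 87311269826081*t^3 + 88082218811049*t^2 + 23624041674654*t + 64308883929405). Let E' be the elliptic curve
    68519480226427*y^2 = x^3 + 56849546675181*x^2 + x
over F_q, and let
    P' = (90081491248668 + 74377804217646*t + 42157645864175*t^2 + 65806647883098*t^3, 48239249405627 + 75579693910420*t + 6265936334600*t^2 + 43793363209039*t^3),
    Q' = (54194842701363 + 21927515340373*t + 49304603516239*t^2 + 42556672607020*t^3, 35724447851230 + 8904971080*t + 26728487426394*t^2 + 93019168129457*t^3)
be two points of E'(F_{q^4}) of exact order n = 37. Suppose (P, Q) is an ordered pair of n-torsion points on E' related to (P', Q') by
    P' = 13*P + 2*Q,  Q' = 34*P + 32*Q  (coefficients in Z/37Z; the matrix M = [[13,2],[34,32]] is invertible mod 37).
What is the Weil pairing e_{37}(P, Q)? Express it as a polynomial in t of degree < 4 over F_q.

Alternating bilinearity on E[37] (values in mu_{37} in F_{93957783521711^4}) gives e(P',Q') = e(P,Q)^det(M).
So e_{37}(P,Q) = e_{37}(P',Q')^{5}, since 15*5 = 1 mod 37.
Montgomery->Weierstrass: x_W = 3397402473619*x+30871191595841, y_W=3397402473619*y on F_{93957783521711}; lands on y^2=x^3+50252531228059*x+38462133285960.
Miller loop for e_{37} over F_{93957783521711^4}: bits of 37 = 100101; 5 double steps + 2 add steps, l/v at each.
f_P(D_Q)/f_Q(D_P) = 80685211788930 + 16063438283756*t + 78828939055116*t^2 + 68195010878073*t^3.
e_{37}(P,Q) = (80685211788930 + 16063438283756*t + 78828939055116*t^2 + 68195010878073*t^3)^{5} = 53576388230161 + 24506176726907*t + 55973598454694*t^2 + 37840321074898*t^3.

53576388230161 + 24506176726907*t + 55973598454694*t^2 + 37840321074898*t^3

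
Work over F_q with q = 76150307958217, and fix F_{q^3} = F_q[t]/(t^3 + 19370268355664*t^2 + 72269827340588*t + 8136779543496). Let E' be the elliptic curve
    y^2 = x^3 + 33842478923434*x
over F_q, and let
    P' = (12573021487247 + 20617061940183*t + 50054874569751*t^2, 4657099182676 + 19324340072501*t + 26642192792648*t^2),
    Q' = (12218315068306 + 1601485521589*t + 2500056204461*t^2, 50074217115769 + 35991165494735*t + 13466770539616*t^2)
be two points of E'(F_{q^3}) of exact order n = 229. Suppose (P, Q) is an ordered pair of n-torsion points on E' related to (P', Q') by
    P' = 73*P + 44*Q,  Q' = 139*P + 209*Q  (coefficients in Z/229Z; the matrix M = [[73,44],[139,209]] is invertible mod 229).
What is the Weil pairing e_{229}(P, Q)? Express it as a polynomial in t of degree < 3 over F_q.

60729763144950 + 43305602038196*t + 5879657424143*t^2

Alternating bilinearity on E[229] (values in mu_{229} in F_{76150307958217^3}) gives e(P',Q') = e(P,Q)^det(M).
So e_{229}(P,Q) = e_{229}(P',Q')^{12}, since 210*12 = 1 mod 229.
Miller loop for e_{229} over F_{76150307958217^3}: bits of 229 = 11100101; 7 double steps + 4 add steps, l/v at each.
e_{229}(P',Q') = 31932344801042 + 21028301738928*t + 310629112033*t^2.
e_{229}(P,Q) = (31932344801042 + 21028301738928*t + 310629112033*t^2)^{12} = 60729763144950 + 43305602038196*t + 5879657424143*t^2.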